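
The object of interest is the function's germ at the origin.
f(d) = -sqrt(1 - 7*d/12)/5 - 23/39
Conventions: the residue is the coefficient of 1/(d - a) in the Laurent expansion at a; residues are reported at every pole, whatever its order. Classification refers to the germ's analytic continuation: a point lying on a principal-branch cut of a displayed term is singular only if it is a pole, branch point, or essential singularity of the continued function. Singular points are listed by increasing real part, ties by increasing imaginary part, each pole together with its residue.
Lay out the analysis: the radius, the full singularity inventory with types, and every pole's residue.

Radius of convergence at 0: 12/7.
At 12/7: an algebraic (square-root) branch point.

Branch term (-1/5)*sqrt(1 - d/(12/7)): its argument vanishes at d = 12/7, a square-root branch point, modulus 12/7.
The radius of convergence is the smallest modulus among the singular points: 12/7.


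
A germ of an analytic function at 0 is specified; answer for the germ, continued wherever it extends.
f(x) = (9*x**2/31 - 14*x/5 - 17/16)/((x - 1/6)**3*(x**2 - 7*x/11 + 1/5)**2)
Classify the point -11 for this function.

The point is a regular point.

Denominator factors: x**2 - 7*x/11 + 1/5 = 641/5 at x = -11; x - 1/6 = -67/6 at x = -11 — none vanishes.
So the germ continues analytically to -11.


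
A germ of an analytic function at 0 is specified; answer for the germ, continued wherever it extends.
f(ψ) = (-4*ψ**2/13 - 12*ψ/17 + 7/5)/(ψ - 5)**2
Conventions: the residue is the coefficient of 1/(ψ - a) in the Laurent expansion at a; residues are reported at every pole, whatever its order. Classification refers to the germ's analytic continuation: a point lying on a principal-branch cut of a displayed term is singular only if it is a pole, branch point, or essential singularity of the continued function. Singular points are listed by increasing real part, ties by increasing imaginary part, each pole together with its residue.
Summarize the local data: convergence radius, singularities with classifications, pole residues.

Denominator factor (ψ - 5)^2: pole of order 2 at 5, modulus 5.
The radius of convergence is the smallest modulus among the singular points: 5.
At the order-2 pole 5 set g(ψ) = (ψ - (5))^2*f(ψ) = -4*ψ**2/13 - 12*ψ/17 + 7/5.
Order-2 pole: residue = g'(a); g'(5) = -836/221, so the residue is -836/221.

Radius of convergence at 0: 5.
At 5: a pole of order 2; residue -836/221.


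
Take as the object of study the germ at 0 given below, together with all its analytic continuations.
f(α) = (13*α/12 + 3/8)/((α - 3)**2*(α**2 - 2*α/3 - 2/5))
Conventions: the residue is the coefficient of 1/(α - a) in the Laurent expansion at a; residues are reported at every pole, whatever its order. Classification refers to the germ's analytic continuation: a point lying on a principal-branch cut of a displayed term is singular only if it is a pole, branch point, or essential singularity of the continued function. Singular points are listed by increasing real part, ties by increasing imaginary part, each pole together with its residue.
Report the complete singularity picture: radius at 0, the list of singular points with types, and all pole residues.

Radius of convergence at 0: -1/3 + (1/15)*sqrt(115).
At 1/3 - (1/15)*sqrt(115): a pole of order 1; residue 3655/26136 - (15415/1202256)*sqrt(115).
At 1/3 + (1/15)*sqrt(115): a pole of order 1; residue 3655/26136 + (15415/1202256)*sqrt(115).
At 3: a pole of order 2; residue -3655/13068.

Denominator factor (α - 3)^2: pole of order 2 at 3, modulus 3.
Denominator factor (α**2 - 2*α/3 - 2/5): discriminant 92/45, real irrational roots 1/3 + (1/15)*sqrt(115) and 1/3 - (1/15)*sqrt(115); poles of order 1, moduli 1/3 + (1/15)*sqrt(115) and -1/3 + (1/15)*sqrt(115).
The radius of convergence is the smallest modulus among the singular points: -1/3 + (1/15)*sqrt(115).
The factor α**2 - 2*α/3 - 2/5 splits as (α - a)(α - a') with a = 1/3 - (1/15)*sqrt(115), a' = 1/3 + (1/15)*sqrt(115). At the order-1 pole a set g(α) = (α - a)*f(α) = [(13*α/12 + 3/8)/(α - 3)**2] / (α - a').
Simple pole: residue = g(a) at a = 1/3 - (1/15)*sqrt(115), which is 3655/26136 - (15415/1202256)*sqrt(115).
The factor α**2 - 2*α/3 - 2/5 splits as (α - a)(α - a') with a = 1/3 + (1/15)*sqrt(115), a' = 1/3 - (1/15)*sqrt(115). At the order-1 pole a set g(α) = (α - a)*f(α) = [(13*α/12 + 3/8)/(α - 3)**2] / (α - a').
Simple pole: residue = g(a) at a = 1/3 + (1/15)*sqrt(115), which is 3655/26136 + (15415/1202256)*sqrt(115).
At the order-2 pole 3 set g(α) = (α - (3))^2*f(α) = (13*α/12 + 3/8)/(α**2 - 2*α/3 - 2/5).
Order-2 pole: residue = g'(a); g'(3) = -3655/13068, so the residue is -3655/13068.
List the singular points by increasing real part (a conjugate pair: the negative imaginary part first).


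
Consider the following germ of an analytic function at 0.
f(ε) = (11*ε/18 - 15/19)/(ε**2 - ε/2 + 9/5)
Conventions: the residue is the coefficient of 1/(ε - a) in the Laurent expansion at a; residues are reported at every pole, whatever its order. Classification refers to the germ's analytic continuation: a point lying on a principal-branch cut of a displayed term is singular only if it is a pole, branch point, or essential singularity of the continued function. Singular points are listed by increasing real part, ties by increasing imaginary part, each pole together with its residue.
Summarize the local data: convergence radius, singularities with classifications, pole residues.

Radius of convergence at 0: (3/5)*sqrt(5).
At (1/4) - ((1/20)*sqrt(695))*i: a pole of order 1; residue (11/36) - ((871/95076)*sqrt(695))*i.
At (1/4) + ((1/20)*sqrt(695))*i: a pole of order 1; residue (11/36) + ((871/95076)*sqrt(695))*i.

Denominator factor (ε**2 - ε/2 + 9/5): discriminant -139/20, complex-conjugate roots (1/4) + ((1/20)*sqrt(695))*i and (1/4) - ((1/20)*sqrt(695))*i; poles of order 1, moduli (3/5)*sqrt(5) and (3/5)*sqrt(5).
The radius of convergence is the smallest modulus among the singular points: (3/5)*sqrt(5).
The factor ε**2 - ε/2 + 9/5 splits as (ε - a)(ε - a') with a = (1/4) - ((1/20)*sqrt(695))*i, a' = (1/4) + ((1/20)*sqrt(695))*i. At the order-1 pole a set g(ε) = (ε - a)*f(ε) = [11*ε/18 - 15/19] / (ε - a').
Simple pole: residue = g(a) at a = (1/4) - ((1/20)*sqrt(695))*i, which is (11/36) - ((871/95076)*sqrt(695))*i.
The factor ε**2 - ε/2 + 9/5 splits as (ε - a)(ε - a') with a = (1/4) + ((1/20)*sqrt(695))*i, a' = (1/4) - ((1/20)*sqrt(695))*i. At the order-1 pole a set g(ε) = (ε - a)*f(ε) = [11*ε/18 - 15/19] / (ε - a').
Simple pole: residue = g(a) at a = (1/4) + ((1/20)*sqrt(695))*i, which is (11/36) + ((871/95076)*sqrt(695))*i.
List the singular points by increasing real part (a conjugate pair: the negative imaginary part first).


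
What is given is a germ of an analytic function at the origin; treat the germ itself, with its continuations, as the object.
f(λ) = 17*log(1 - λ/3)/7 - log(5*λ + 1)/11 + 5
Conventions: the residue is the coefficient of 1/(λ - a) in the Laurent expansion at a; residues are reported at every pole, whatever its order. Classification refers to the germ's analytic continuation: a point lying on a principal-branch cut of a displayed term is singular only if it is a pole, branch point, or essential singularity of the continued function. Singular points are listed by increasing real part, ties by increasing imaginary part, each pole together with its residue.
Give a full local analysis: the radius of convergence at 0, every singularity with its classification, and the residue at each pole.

Radius of convergence at 0: 1/5.
At -1/5: a logarithmic branch point.
At 3: a logarithmic branch point.

Branch term (17/7)*log(1 - λ/(3)): its argument vanishes at λ = 3, a logarithmic branch point, modulus 3.
Branch term (-1/11)*log(1 - λ/(-1/5)): its argument vanishes at λ = -1/5, a logarithmic branch point, modulus 1/5.
The radius of convergence is the smallest modulus among the singular points: 1/5.
List the singular points by increasing real part (a conjugate pair: the negative imaginary part first).


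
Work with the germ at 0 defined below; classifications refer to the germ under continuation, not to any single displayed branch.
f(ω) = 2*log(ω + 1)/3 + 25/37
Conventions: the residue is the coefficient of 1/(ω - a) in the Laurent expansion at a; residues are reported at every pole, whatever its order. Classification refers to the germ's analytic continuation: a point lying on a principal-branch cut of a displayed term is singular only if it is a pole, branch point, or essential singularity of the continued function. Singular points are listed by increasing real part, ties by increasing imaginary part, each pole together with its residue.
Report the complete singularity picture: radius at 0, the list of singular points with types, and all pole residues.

Branch term (2/3)*log(1 - ω/(-1)): its argument vanishes at ω = -1, a logarithmic branch point, modulus 1.
The radius of convergence is the smallest modulus among the singular points: 1.

Radius of convergence at 0: 1.
At -1: a logarithmic branch point.


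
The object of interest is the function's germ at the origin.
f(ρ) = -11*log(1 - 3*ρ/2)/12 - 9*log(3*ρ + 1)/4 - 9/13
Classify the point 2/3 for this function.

The point is a logarithmic branch point.

The term (-11/12)*log(1 - ρ/(2/3)) has argument 1 - 2/3/(2/3) = 0 at 2/3: a logarithmic (infinitely-sheeted) branch point; the remaining terms are analytic or single-valued there.


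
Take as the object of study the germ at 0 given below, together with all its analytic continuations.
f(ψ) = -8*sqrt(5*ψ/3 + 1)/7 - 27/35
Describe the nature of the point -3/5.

The term (-8/7)*sqrt(1 - ψ/(-3/5)) has argument 1 - -3/5/(-3/5) = 0 at -3/5: a square-root (algebraic, two-sheeted) branch point; the remaining terms are analytic or single-valued there.

The point is an algebraic (square-root) branch point.


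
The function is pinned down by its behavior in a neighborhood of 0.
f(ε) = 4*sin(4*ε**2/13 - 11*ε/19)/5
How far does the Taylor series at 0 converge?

The factor sin(4*ε**2/13 - 11*ε/19) is entire and contributes no finite singular point.
The polynomial part has no poles.
No finite singular points: the Taylor series at 0 converges everywhere.

The radius of convergence is infinite.


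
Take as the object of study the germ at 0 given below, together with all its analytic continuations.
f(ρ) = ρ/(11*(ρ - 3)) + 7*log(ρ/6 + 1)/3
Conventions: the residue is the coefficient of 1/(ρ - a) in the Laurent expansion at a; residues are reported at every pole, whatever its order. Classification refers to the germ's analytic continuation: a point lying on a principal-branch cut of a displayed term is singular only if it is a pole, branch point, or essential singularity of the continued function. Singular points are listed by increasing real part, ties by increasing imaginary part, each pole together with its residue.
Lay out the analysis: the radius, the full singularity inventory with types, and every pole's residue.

Radius of convergence at 0: 3.
At -6: a logarithmic branch point.
At 3: a pole of order 1; residue 3/11.

Denominator factor (ρ - 3): pole of order 1 at 3, modulus 3.
Branch term (7/3)*log(1 - ρ/(-6)): its argument vanishes at ρ = -6, a logarithmic branch point, modulus 6.
The radius of convergence is the smallest modulus among the singular points: 3.
The branch term is analytic at 3 and contributes nothing to the residue; only the rational part matters.
At the order-1 pole 3 set g(ρ) = (ρ - (3))*(rational part) = ρ/11.
Simple pole: residue = g(a) at a = 3, which is 3/11.
List the singular points by increasing real part (a conjugate pair: the negative imaginary part first).


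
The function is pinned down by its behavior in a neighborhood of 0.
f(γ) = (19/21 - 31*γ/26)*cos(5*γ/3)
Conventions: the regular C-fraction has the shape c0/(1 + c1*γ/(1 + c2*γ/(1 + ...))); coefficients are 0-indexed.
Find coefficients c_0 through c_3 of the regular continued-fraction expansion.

Taylor coefficients (expand at 0): a_0 = 19/21, a_1 = -31/26, a_2 = -475/378, a_3 = 775/468.
c0 = a_0 = 19/21. Peel one level at a time: if S = 1 + c*γ/S' with S'(0) = 1, then c is the γ-coefficient of S and S' = c*γ/(S - 1).
S_1 = c0/f = 1 + (651/494)*γ + (6864659/2196324)*γ^2 + ...; c1 = 651/494.
S_2 = c1*γ/(S_1 - 1) = 1 + (-6864659/2894346)*γ + (171616475/68655762)*γ^2 + ...; c2 = -6864659/2894346.
S_3 = c2*γ/(S_2 - 1) = 1 + (6175/5859)*γ + ...; c3 = 6175/5859.

The regular C-fraction coefficients are [19/21, 651/494, -6864659/2894346, 6175/5859].


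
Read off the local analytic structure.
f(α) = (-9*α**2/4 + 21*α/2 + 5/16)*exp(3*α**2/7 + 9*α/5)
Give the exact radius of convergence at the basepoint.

The radius of convergence is infinite.

The factor exp(3*α**2/7 + 9*α/5) is entire and contributes no finite singular point.
The polynomial part has no poles.
No finite singular points: the Taylor series at 0 converges everywhere.


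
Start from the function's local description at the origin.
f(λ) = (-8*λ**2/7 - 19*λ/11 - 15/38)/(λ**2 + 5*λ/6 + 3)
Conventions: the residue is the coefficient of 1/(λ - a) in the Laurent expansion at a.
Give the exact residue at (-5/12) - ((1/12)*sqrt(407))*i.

The residue is (-179/462) + ((176791/3572646)*sqrt(407))*i.

The factor λ**2 + 5*λ/6 + 3 splits as (λ - a)(λ - a') with a = (-5/12) - ((1/12)*sqrt(407))*i, a' = (-5/12) + ((1/12)*sqrt(407))*i. At the order-1 pole a set g(λ) = (λ - a)*f(λ) = [-8*λ**2/7 - 19*λ/11 - 15/38] / (λ - a').
Simple pole: residue = g(a) at a = (-5/12) - ((1/12)*sqrt(407))*i, which is (-179/462) + ((176791/3572646)*sqrt(407))*i.


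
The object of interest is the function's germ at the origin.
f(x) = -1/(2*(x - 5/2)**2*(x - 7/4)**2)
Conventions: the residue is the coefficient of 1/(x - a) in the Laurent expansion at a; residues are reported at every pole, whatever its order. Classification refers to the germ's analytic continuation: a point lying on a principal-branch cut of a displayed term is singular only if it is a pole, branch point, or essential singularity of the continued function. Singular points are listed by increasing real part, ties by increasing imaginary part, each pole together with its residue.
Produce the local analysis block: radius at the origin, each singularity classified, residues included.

Radius of convergence at 0: 7/4.
At 7/4: a pole of order 2; residue -64/27.
At 5/2: a pole of order 2; residue 64/27.

Denominator factor (x - 7/4)^2: pole of order 2 at 7/4, modulus 7/4.
Denominator factor (x - 5/2)^2: pole of order 2 at 5/2, modulus 5/2.
The radius of convergence is the smallest modulus among the singular points: 7/4.
At the order-2 pole 7/4 set g(x) = (x - (7/4))^2*f(x) = -1/(2*(x - 5/2)**2).
Order-2 pole: residue = g'(a); g'(7/4) = -64/27, so the residue is -64/27.
At the order-2 pole 5/2 set g(x) = (x - (5/2))^2*f(x) = -1/(2*(x - 7/4)**2).
Order-2 pole: residue = g'(a); g'(5/2) = 64/27, so the residue is 64/27.
List the singular points by increasing real part (a conjugate pair: the negative imaginary part first).


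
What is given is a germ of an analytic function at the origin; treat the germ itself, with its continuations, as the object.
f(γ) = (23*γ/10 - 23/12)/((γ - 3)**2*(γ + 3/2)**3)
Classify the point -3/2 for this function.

The point is a pole of order 3.

The denominator factor γ + 3/2 vanishes at -3/2 and appears to the power 3; the numerator there equals -161/30, nonzero, and no other factor vanishes.
Hence a pole whose order is the multiplicity, 3.


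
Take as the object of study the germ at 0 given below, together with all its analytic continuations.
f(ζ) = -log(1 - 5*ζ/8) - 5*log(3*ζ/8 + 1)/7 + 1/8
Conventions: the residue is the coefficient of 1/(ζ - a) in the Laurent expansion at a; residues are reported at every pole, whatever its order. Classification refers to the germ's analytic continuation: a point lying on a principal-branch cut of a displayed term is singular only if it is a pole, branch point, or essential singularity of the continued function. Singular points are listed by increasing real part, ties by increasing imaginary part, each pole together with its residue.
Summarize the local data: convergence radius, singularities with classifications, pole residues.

Branch term (-1)*log(1 - ζ/(8/5)): its argument vanishes at ζ = 8/5, a logarithmic branch point, modulus 8/5.
Branch term (-5/7)*log(1 - ζ/(-8/3)): its argument vanishes at ζ = -8/3, a logarithmic branch point, modulus 8/3.
The radius of convergence is the smallest modulus among the singular points: 8/5.
List the singular points by increasing real part (a conjugate pair: the negative imaginary part first).

Radius of convergence at 0: 8/5.
At -8/3: a logarithmic branch point.
At 8/5: a logarithmic branch point.


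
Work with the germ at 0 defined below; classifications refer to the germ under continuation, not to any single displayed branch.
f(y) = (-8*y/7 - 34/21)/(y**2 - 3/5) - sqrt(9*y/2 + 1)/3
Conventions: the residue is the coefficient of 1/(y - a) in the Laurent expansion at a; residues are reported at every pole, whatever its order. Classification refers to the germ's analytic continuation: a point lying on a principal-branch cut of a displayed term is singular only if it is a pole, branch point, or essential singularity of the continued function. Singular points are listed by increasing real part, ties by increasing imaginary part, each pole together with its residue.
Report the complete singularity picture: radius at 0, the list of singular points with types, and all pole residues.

Denominator factor (y**2 - 3/5): discriminant 12/5, real irrational roots (1/5)*sqrt(15) and -(1/5)*sqrt(15); poles of order 1, moduli (1/5)*sqrt(15) and (1/5)*sqrt(15).
Branch term (-1/3)*sqrt(1 - y/(-2/9)): its argument vanishes at y = -2/9, a square-root branch point, modulus 2/9.
The radius of convergence is the smallest modulus among the singular points: 2/9.
The branch term is analytic at -(1/5)*sqrt(15) and contributes nothing to the residue; only the rational part matters.
The factor y**2 - 3/5 splits as (y - a)(y - a') with a = -(1/5)*sqrt(15), a' = (1/5)*sqrt(15). At the order-1 pole a set g(y) = (y - a)*(rational part) = [-8*y/7 - 34/21] / (y - a').
Simple pole: residue = g(a) at a = -(1/5)*sqrt(15), which is -4/7 + (17/63)*sqrt(15).
The branch term is analytic at (1/5)*sqrt(15) and contributes nothing to the residue; only the rational part matters.
The factor y**2 - 3/5 splits as (y - a)(y - a') with a = (1/5)*sqrt(15), a' = -(1/5)*sqrt(15). At the order-1 pole a set g(y) = (y - a)*(rational part) = [-8*y/7 - 34/21] / (y - a').
Simple pole: residue = g(a) at a = (1/5)*sqrt(15), which is -4/7 - (17/63)*sqrt(15).
List the singular points by increasing real part (a conjugate pair: the negative imaginary part first).

Radius of convergence at 0: 2/9.
At -(1/5)*sqrt(15): a pole of order 1; residue -4/7 + (17/63)*sqrt(15).
At -2/9: an algebraic (square-root) branch point.
At (1/5)*sqrt(15): a pole of order 1; residue -4/7 - (17/63)*sqrt(15).


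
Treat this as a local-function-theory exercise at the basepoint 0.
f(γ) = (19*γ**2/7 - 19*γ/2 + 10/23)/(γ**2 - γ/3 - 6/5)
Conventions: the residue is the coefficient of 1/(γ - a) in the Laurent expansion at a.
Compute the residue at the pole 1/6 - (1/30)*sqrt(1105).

The factor γ**2 - γ/3 - 6/5 splits as (γ - a)(γ - a') with a = 1/6 - (1/30)*sqrt(1105), a' = 1/6 + (1/30)*sqrt(1105). At the order-1 pole a set g(γ) = (γ - a)*f(γ) = [19*γ**2/7 - 19*γ/2 + 10/23] / (γ - a').
Simple pole: residue = g(a) at a = 1/6 - (1/30)*sqrt(1105), which is -361/84 - (65477/2134860)*sqrt(1105).

The residue is -361/84 - (65477/2134860)*sqrt(1105).


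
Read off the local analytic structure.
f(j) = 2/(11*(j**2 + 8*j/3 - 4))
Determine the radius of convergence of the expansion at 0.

Denominator factor (j**2 + 8*j/3 - 4): discriminant 208/9, real irrational roots -4/3 + (2/3)*sqrt(13) and -4/3 - (2/3)*sqrt(13); poles of order 1, moduli -4/3 + (2/3)*sqrt(13) and 4/3 + (2/3)*sqrt(13).
The radius of convergence is the smallest modulus among the singular points: -4/3 + (2/3)*sqrt(13).

The radius of convergence is -4/3 + (2/3)*sqrt(13).


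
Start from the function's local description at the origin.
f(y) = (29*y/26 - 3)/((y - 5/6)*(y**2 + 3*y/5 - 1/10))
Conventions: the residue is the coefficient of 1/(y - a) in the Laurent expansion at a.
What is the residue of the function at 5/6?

The residue is -4845/2561.

At the order-1 pole 5/6 set g(y) = (y - (5/6))*f(y) = (29*y/26 - 3)/(y**2 + 3*y/5 - 1/10).
Simple pole: residue = g(a) at a = 5/6, which is -4845/2561.


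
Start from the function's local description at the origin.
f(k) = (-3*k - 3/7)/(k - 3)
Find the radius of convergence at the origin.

Denominator factor (k - 3): pole of order 1 at 3, modulus 3.
The radius of convergence is the smallest modulus among the singular points: 3.

The radius of convergence is 3.


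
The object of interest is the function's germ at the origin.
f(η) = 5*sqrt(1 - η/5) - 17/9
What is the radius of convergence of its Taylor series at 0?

The radius of convergence is 5.

Branch term (5)*sqrt(1 - η/(5)): its argument vanishes at η = 5, a square-root branch point, modulus 5.
The radius of convergence is the smallest modulus among the singular points: 5.


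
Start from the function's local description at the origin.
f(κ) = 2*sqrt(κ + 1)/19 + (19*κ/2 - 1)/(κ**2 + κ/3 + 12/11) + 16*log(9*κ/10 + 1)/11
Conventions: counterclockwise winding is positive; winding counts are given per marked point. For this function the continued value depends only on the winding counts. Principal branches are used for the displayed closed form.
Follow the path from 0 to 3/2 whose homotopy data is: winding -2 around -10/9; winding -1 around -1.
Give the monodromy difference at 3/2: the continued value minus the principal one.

Continued minus principal equals (-(2/19)*sqrt(10)) - ((64/11)*pi)*i.

The rational part is single-valued and drops out of the difference; each branch term changes only by its own monodromy.
(16/11)*log(1 - κ/(-10/9)): each positive loop around -10/9 adds 2*pi*i to the log, so winding -2 contributes (16/11)*(-2)*2*pi*i = -(64/11)*pi*i.
(2/19)*sqrt(1 - κ/(-1)): winding -1 is odd, the square root flips sign, contributing -2*(2/19)*sqrt(1 - (3/2)/(-1)) = -2*(2/19)*sqrt(5/2) = -(2/19)*sqrt(10).
Summing the contributions at κ = 3/2 gives (-(2/19)*sqrt(10)) - ((64/11)*pi)*i.


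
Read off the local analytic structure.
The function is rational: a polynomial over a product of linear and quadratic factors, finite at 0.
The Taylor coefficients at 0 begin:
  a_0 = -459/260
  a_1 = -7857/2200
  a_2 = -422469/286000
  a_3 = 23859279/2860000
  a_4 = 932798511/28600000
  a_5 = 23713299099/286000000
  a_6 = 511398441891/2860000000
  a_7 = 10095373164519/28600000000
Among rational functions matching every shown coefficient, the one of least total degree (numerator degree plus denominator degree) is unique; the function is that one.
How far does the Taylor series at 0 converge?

No rational of total degree below 5 reproduces all 8 coefficients; solving the [2/3] Pade equations on them gives f(τ) = (-11*τ**2/6 - 18*τ/11 + 34/39)/((τ - 10/9)*(τ - 2/3)**2), whose expansion matches every shown term.
Denominator factor (τ - 10/9): pole of order 1 at 10/9, modulus 10/9.
Denominator factor (τ - 2/3)^2: pole of order 2 at 2/3, modulus 2/3.
The radius of convergence is the smallest modulus among the singular points: 2/3.

The radius of convergence is 2/3.


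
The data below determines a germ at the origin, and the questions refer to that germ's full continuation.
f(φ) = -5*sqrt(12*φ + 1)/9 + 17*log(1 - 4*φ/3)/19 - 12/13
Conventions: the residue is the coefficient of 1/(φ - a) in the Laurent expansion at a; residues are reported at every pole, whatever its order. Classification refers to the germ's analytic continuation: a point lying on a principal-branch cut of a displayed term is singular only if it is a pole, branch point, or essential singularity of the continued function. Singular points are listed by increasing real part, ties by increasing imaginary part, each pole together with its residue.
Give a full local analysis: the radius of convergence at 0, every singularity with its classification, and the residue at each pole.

Branch term (17/19)*log(1 - φ/(3/4)): its argument vanishes at φ = 3/4, a logarithmic branch point, modulus 3/4.
Branch term (-5/9)*sqrt(1 - φ/(-1/12)): its argument vanishes at φ = -1/12, a square-root branch point, modulus 1/12.
The radius of convergence is the smallest modulus among the singular points: 1/12.
List the singular points by increasing real part (a conjugate pair: the negative imaginary part first).

Radius of convergence at 0: 1/12.
At -1/12: an algebraic (square-root) branch point.
At 3/4: a logarithmic branch point.


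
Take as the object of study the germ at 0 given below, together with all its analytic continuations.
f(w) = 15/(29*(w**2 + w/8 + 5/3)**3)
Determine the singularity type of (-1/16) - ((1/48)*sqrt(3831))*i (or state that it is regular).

The point is a pole of order 3.

The denominator factor w**2 + w/8 + 5/3 vanishes at (-1/16) - ((1/48)*sqrt(3831))*i and appears to the power 3; the numerator there equals 15/29, nonzero, and no other factor vanishes.
Hence a pole whose order is the multiplicity, 3.


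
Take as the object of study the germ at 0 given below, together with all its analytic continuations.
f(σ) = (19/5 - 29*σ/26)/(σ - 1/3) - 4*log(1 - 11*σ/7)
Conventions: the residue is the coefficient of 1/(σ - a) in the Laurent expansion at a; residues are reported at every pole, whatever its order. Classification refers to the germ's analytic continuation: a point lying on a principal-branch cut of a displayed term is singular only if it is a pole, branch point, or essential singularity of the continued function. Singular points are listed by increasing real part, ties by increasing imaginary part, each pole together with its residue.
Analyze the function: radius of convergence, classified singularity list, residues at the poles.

Denominator factor (σ - 1/3): pole of order 1 at 1/3, modulus 1/3.
Branch term (-4)*log(1 - σ/(7/11)): its argument vanishes at σ = 7/11, a logarithmic branch point, modulus 7/11.
The radius of convergence is the smallest modulus among the singular points: 1/3.
The branch term is analytic at 1/3 and contributes nothing to the residue; only the rational part matters.
At the order-1 pole 1/3 set g(σ) = (σ - (1/3))*(rational part) = 19/5 - 29*σ/26.
Simple pole: residue = g(a) at a = 1/3, which is 1337/390.
List the singular points by increasing real part (a conjugate pair: the negative imaginary part first).

Radius of convergence at 0: 1/3.
At 1/3: a pole of order 1; residue 1337/390.
At 7/11: a logarithmic branch point.


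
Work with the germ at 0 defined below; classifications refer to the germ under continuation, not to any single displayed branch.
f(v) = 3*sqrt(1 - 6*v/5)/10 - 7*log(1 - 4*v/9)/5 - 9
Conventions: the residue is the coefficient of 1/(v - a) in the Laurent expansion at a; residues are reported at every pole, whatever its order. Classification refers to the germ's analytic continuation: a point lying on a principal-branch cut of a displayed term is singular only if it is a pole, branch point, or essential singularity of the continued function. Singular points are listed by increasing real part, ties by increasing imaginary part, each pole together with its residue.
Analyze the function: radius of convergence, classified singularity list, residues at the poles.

Radius of convergence at 0: 5/6.
At 5/6: an algebraic (square-root) branch point.
At 9/4: a logarithmic branch point.

Branch term (3/10)*sqrt(1 - v/(5/6)): its argument vanishes at v = 5/6, a square-root branch point, modulus 5/6.
Branch term (-7/5)*log(1 - v/(9/4)): its argument vanishes at v = 9/4, a logarithmic branch point, modulus 9/4.
The radius of convergence is the smallest modulus among the singular points: 5/6.
List the singular points by increasing real part (a conjugate pair: the negative imaginary part first).


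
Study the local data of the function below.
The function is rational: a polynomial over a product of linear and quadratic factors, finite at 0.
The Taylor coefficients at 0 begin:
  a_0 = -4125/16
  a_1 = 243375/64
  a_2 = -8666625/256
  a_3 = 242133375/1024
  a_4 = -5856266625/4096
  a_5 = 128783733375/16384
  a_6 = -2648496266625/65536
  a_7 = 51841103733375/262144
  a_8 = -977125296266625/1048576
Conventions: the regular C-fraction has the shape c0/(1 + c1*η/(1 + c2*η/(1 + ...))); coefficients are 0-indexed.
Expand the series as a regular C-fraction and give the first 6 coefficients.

Taylor coefficients (read off): a_0 = -4125/16, a_1 = 243375/64, a_2 = -8666625/256, a_3 = 242133375/1024, a_4 = -5856266625/4096, a_5 = 128783733375/16384.
c0 = a_0 = -4125/16. Peel one level at a time: if S = 1 + c*η/S' with S'(0) = 1, then c is the η-coefficient of S and S' = c*η/(S - 1).
S_1 = c0/f = 1 + (59/4)*η + (345/4)*η^2 + ...; c1 = 59/4.
S_2 = c1*η/(S_1 - 1) = 1 + (-345/59)*η + (59435/3481)*η^2 + ...; c2 = -345/59.
S_3 = c2*η/(S_2 - 1) = 1 + (11887/4071)*η + (19759/4761)*η^2 + ...; c3 = 11887/4071.
S_4 = c3*η/(S_3 - 1) = 1 + (-1165781/820203)*η + (394467215/141300769)*η^2 + ...; c4 = -1165781/820203.
S_5 = c4*η/(S_4 - 1) = 1 + (461326065/234875233)*η + ...; c5 = 461326065/234875233.

The regular C-fraction coefficients are [-4125/16, 59/4, -345/59, 11887/4071, -1165781/820203, 461326065/234875233].


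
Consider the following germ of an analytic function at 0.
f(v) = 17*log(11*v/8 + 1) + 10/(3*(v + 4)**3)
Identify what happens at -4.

The point is a pole of order 3.

The denominator factor v + 4 vanishes at -4 and appears to the power 3; the numerator there equals 10/3, nonzero, and no other factor vanishes.
The branch terms are analytic at this point.
Hence a pole whose order is the multiplicity, 3.


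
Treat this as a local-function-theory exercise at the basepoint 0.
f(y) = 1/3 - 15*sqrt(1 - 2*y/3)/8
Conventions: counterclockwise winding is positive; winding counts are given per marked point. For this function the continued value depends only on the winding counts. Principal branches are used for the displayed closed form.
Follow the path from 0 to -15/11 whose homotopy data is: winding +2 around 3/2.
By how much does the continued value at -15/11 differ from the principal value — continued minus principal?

The rational part is single-valued and drops out of the difference; each branch term changes only by its own monodromy.
(-15/8)*sqrt(1 - y/(3/2)): winding +2 is even, the square root returns to the same sheet, contribution 0.
Summing the contributions at y = -15/11 gives 0.

Continued minus principal equals 0.


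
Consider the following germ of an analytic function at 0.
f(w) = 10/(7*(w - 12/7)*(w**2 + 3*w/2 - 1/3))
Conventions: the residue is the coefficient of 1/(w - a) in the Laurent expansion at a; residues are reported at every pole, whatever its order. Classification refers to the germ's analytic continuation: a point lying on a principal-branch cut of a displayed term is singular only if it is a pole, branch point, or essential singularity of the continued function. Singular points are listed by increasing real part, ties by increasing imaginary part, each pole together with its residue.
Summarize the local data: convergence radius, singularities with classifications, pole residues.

Denominator factor (w**2 + 3*w/2 - 1/3): discriminant 43/12, real irrational roots -3/4 + (1/12)*sqrt(129) and -3/4 - (1/12)*sqrt(129); poles of order 1, moduli -3/4 + (1/12)*sqrt(129) and 3/4 + (1/12)*sqrt(129).
Denominator factor (w - 12/7): pole of order 1 at 12/7, modulus 12/7.
The radius of convergence is the smallest modulus among the singular points: -3/4 + (1/12)*sqrt(129).
The factor w**2 + 3*w/2 - 1/3 splits as (w - a)(w - a') with a = -3/4 - (1/12)*sqrt(129), a' = -3/4 + (1/12)*sqrt(129). At the order-1 pole a set g(w) = (w - a)*f(w) = [10/(7*(w - 12/7))] / (w - a').
Simple pole: residue = g(a) at a = -3/4 - (1/12)*sqrt(129), which is -105/761 + (1035/32723)*sqrt(129).
The factor w**2 + 3*w/2 - 1/3 splits as (w - a)(w - a') with a = -3/4 + (1/12)*sqrt(129), a' = -3/4 - (1/12)*sqrt(129). At the order-1 pole a set g(w) = (w - a)*f(w) = [10/(7*(w - 12/7))] / (w - a').
Simple pole: residue = g(a) at a = -3/4 + (1/12)*sqrt(129), which is -105/761 - (1035/32723)*sqrt(129).
At the order-1 pole 12/7 set g(w) = (w - (12/7))*f(w) = 10/(7*(w**2 + 3*w/2 - 1/3)).
Simple pole: residue = g(a) at a = 12/7, which is 210/761.
List the singular points by increasing real part (a conjugate pair: the negative imaginary part first).

Radius of convergence at 0: -3/4 + (1/12)*sqrt(129).
At -3/4 - (1/12)*sqrt(129): a pole of order 1; residue -105/761 + (1035/32723)*sqrt(129).
At -3/4 + (1/12)*sqrt(129): a pole of order 1; residue -105/761 - (1035/32723)*sqrt(129).
At 12/7: a pole of order 1; residue 210/761.


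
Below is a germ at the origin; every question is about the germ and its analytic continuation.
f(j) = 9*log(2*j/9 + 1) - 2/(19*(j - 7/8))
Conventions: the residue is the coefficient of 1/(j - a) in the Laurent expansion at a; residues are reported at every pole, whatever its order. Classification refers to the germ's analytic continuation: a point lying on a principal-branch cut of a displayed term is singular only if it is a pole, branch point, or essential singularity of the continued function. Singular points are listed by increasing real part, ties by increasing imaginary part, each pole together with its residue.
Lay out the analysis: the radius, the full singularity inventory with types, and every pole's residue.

Denominator factor (j - 7/8): pole of order 1 at 7/8, modulus 7/8.
Branch term (9)*log(1 - j/(-9/2)): its argument vanishes at j = -9/2, a logarithmic branch point, modulus 9/2.
The radius of convergence is the smallest modulus among the singular points: 7/8.
The branch term is analytic at 7/8 and contributes nothing to the residue; only the rational part matters.
At the order-1 pole 7/8 set g(j) = (j - (7/8))*(rational part) = -2/19.
Simple pole: residue = g(a) at a = 7/8, which is -2/19.
List the singular points by increasing real part (a conjugate pair: the negative imaginary part first).

Radius of convergence at 0: 7/8.
At -9/2: a logarithmic branch point.
At 7/8: a pole of order 1; residue -2/19.


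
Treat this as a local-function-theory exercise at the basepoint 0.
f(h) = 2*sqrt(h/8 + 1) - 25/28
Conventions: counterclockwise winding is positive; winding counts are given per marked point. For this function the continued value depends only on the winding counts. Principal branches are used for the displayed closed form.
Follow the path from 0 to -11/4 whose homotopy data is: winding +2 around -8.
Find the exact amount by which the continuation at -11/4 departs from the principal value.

The rational part is single-valued and drops out of the difference; each branch term changes only by its own monodromy.
(2)*sqrt(1 - h/(-8)): winding +2 is even, the square root returns to the same sheet, contribution 0.
Summing the contributions at h = -11/4 gives 0.

Continued minus principal equals 0.


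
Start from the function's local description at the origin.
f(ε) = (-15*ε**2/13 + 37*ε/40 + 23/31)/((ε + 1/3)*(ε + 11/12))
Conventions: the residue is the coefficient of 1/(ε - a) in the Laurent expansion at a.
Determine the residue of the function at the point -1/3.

The residue is 14769/28210.

At the order-1 pole -1/3 set g(ε) = (ε - (-1/3))*f(ε) = (-15*ε**2/13 + 37*ε/40 + 23/31)/(ε + 11/12).
Simple pole: residue = g(a) at a = -1/3, which is 14769/28210.


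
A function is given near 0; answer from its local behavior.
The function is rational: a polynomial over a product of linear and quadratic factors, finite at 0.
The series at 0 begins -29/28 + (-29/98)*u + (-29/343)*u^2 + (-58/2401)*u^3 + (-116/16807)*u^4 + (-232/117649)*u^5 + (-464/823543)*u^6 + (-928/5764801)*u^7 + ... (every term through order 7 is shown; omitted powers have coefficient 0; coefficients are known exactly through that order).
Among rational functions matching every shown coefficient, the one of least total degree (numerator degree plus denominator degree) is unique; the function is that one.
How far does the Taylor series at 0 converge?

The radius of convergence is 7/2.

No rational of total degree below 1 reproduces all 8 coefficients; solving the [0/1] Pade equations on them gives f(u) = 29/(8*(u - 7/2)), whose expansion matches every shown term.
Denominator factor (u - 7/2): pole of order 1 at 7/2, modulus 7/2.
The radius of convergence is the smallest modulus among the singular points: 7/2.


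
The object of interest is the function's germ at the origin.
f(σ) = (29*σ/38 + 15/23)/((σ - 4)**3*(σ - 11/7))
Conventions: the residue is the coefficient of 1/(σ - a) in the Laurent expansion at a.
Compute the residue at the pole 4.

The residue is 555023/4293962.

At the order-3 pole 4 set g(σ) = (σ - (4))^3*f(σ) = (29*σ/38 + 15/23)/(σ - 11/7).
Order-3 pole: residue = g''(a)/2; g''(4) = 555023/2146981, so the residue is 555023/4293962.


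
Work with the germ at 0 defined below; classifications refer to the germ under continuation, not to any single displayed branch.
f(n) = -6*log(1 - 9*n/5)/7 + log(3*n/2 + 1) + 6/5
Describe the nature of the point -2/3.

The point is a logarithmic branch point.

The term (1)*log(1 - n/(-2/3)) has argument 1 - -2/3/(-2/3) = 0 at -2/3: a logarithmic (infinitely-sheeted) branch point; the remaining terms are analytic or single-valued there.


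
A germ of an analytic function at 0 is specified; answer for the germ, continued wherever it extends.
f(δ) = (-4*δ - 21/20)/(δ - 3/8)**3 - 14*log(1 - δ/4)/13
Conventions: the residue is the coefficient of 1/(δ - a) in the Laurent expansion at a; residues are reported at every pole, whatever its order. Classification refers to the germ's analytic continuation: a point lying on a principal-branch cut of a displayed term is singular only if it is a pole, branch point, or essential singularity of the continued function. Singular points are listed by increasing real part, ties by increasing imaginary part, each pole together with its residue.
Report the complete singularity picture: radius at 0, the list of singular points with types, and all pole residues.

Denominator factor (δ - 3/8)^3: pole of order 3 at 3/8, modulus 3/8.
Branch term (-14/13)*log(1 - δ/(4)): its argument vanishes at δ = 4, a logarithmic branch point, modulus 4.
The radius of convergence is the smallest modulus among the singular points: 3/8.
The branch term is analytic at 3/8 and contributes nothing to the residue; only the rational part matters.
At the order-3 pole 3/8 set g(δ) = (δ - (3/8))^3*(rational part) = -4*δ - 21/20.
Order-3 pole: residue = g''(a)/2; g''(3/8) = 0, so the residue is 0.
List the singular points by increasing real part (a conjugate pair: the negative imaginary part first).

Radius of convergence at 0: 3/8.
At 3/8: a pole of order 3; residue 0.
At 4: a logarithmic branch point.


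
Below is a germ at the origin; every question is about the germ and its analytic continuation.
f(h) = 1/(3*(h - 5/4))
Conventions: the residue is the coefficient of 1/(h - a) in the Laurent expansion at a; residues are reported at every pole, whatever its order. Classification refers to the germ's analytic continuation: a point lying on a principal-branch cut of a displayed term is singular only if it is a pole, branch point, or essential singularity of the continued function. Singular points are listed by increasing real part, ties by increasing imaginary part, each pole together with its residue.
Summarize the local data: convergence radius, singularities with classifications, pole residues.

Denominator factor (h - 5/4): pole of order 1 at 5/4, modulus 5/4.
The radius of convergence is the smallest modulus among the singular points: 5/4.
At the order-1 pole 5/4 set g(h) = (h - (5/4))*f(h) = 1/3.
Simple pole: residue = g(a) at a = 5/4, which is 1/3.

Radius of convergence at 0: 5/4.
At 5/4: a pole of order 1; residue 1/3.
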